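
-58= -58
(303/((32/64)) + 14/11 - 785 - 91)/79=-2956/869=-3.40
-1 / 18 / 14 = -1 / 252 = -0.00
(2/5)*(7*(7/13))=98/65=1.51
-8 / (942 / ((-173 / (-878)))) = -346 / 206769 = -0.00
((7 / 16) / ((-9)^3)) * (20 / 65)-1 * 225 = -8529307 / 37908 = -225.00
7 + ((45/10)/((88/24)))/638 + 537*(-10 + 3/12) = -18347677/3509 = -5228.75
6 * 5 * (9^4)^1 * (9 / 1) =1771470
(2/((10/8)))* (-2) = -16/5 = -3.20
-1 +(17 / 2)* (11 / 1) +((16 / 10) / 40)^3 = 2890627 / 31250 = 92.50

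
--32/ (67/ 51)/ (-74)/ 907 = -0.00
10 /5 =2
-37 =-37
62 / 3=20.67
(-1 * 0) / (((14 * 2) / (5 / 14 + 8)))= 0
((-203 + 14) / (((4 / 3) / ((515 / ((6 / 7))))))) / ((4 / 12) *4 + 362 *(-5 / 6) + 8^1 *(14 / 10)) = 10220175 / 34696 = 294.56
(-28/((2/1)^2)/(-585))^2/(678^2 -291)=49/157215769425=0.00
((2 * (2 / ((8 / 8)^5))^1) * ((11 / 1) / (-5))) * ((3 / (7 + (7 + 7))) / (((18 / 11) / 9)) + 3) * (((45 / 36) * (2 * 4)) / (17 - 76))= 2332 / 413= 5.65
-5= -5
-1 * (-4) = 4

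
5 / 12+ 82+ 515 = 7169 / 12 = 597.42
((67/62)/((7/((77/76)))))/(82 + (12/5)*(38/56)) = 25795/13792024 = 0.00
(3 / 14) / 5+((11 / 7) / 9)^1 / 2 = 41 / 315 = 0.13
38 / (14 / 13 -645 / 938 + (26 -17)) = 463372 / 114493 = 4.05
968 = 968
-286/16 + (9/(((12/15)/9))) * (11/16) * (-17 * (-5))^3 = 2735925731/64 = 42748839.55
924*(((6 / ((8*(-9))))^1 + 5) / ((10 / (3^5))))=1103949 / 10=110394.90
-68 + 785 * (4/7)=2664/7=380.57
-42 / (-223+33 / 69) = 161 / 853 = 0.19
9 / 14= 0.64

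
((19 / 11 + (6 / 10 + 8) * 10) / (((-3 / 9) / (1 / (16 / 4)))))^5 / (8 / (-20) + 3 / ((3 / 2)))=-1016746871232796875 / 1319329792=-770654068.00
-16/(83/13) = -208/83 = -2.51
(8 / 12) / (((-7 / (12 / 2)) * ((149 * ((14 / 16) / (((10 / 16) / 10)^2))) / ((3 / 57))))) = -1 / 1109752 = -0.00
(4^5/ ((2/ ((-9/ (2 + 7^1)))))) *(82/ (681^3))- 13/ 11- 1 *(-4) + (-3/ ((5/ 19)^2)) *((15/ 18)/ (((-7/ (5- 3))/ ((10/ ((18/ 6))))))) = 37.20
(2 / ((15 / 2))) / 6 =2 / 45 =0.04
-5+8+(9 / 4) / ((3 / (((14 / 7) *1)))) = 4.50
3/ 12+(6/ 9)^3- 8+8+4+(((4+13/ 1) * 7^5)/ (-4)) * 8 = -61714813/ 108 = -571433.45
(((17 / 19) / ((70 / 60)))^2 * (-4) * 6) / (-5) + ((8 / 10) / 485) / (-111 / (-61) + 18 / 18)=5208489109 / 1844520475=2.82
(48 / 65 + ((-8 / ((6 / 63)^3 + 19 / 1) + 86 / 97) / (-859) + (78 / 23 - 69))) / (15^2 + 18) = -1421956839414391 / 5326520395810185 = -0.27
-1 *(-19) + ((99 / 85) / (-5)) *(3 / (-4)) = 32597 / 1700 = 19.17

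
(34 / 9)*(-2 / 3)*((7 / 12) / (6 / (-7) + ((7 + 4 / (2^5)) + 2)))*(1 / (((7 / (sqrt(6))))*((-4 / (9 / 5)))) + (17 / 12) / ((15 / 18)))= -56644 / 187515 + 238*sqrt(6) / 20835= -0.27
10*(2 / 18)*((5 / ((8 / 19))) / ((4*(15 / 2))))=95 / 216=0.44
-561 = -561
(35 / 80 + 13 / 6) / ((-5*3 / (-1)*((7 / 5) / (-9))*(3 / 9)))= -375 / 112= -3.35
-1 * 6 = -6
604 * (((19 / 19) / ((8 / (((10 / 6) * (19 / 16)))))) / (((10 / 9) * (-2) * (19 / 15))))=-6795 / 128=-53.09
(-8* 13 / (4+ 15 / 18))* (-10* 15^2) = 48413.79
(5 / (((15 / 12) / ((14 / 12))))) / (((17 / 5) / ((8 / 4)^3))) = 10.98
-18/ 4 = -9/ 2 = -4.50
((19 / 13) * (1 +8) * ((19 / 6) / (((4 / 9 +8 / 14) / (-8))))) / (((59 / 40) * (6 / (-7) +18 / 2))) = -41895 / 1534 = -27.31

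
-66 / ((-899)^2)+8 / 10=3232474 / 4041005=0.80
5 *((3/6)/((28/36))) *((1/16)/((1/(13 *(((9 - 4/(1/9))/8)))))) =-15795/1792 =-8.81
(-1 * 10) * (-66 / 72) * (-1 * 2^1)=-55 / 3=-18.33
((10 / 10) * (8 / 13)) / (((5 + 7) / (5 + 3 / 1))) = 16 / 39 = 0.41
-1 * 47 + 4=-43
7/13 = 0.54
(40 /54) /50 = 2 /135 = 0.01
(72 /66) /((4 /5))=15 /11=1.36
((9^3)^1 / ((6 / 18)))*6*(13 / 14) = 12184.71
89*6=534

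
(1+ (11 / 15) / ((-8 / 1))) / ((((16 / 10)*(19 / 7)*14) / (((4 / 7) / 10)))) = 109 / 127680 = 0.00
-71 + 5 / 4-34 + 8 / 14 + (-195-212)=-14285 / 28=-510.18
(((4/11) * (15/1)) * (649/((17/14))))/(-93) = -16520/527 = -31.35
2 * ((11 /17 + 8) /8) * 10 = 735 /34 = 21.62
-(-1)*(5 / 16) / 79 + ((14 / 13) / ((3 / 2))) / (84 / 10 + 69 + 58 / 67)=16969025 / 1292491824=0.01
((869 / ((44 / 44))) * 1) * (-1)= -869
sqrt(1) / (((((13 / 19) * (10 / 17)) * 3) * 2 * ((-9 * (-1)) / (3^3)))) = 323 / 260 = 1.24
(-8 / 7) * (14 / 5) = -16 / 5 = -3.20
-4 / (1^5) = -4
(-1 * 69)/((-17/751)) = 51819/17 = 3048.18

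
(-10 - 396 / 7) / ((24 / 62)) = -171.98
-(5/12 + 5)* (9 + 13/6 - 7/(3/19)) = 12935/72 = 179.65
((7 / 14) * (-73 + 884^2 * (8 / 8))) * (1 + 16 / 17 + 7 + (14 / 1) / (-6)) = 2581628.15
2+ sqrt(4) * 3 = 8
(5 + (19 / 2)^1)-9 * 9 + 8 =-117 / 2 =-58.50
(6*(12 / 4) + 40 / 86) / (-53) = -794 / 2279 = -0.35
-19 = -19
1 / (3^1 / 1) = 1 / 3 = 0.33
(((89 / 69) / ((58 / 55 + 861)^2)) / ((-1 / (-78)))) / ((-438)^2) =3499925 / 4959534693683214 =0.00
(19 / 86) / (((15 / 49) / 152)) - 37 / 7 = 471427 / 4515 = 104.41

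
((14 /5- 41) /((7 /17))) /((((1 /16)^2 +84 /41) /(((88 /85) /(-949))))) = 176416768 /3578085875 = 0.05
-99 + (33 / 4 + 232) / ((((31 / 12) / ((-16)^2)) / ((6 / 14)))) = 70731 / 7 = 10104.43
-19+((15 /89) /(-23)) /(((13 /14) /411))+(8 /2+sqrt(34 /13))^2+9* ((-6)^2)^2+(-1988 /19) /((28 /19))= 8* sqrt(442) /13+308404778 /26611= 11602.31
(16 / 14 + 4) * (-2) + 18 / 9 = -58 / 7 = -8.29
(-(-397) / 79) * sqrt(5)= 397 * sqrt(5) / 79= 11.24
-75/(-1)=75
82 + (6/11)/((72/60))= 907/11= 82.45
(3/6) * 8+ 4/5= 24/5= 4.80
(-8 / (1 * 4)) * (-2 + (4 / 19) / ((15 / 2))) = 1124 / 285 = 3.94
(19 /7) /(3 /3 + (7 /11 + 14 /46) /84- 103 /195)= 1874730 /333599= 5.62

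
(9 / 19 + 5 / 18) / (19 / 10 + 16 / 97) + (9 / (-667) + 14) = 3278441992 / 228456171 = 14.35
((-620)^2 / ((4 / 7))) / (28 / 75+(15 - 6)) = 50452500 / 703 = 71767.43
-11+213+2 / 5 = 1012 / 5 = 202.40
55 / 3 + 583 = 1804 / 3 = 601.33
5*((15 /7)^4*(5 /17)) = 1265625 /40817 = 31.01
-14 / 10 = -7 / 5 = -1.40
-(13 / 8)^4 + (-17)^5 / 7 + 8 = -5815704823 / 28672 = -202835.69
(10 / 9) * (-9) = -10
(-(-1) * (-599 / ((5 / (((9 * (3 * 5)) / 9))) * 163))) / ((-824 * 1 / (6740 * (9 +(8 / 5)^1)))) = 955.87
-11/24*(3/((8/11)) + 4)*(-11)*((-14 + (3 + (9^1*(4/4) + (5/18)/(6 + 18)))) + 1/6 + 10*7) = 231647845/82944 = 2792.82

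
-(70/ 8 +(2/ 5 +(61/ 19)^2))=-19.46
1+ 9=10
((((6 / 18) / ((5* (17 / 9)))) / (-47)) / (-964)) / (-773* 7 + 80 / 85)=-1 / 6945036780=-0.00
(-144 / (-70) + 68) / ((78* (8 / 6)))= 613 / 910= 0.67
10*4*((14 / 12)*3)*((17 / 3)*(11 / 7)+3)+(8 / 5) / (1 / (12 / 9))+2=8354 / 5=1670.80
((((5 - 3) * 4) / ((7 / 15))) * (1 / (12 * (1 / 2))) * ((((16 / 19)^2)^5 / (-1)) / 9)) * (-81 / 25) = 39582418599936 / 214587319023035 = 0.18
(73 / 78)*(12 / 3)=146 / 39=3.74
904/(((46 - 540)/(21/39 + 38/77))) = -466916/247247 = -1.89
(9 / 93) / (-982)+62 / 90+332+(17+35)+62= 611914507 / 1369890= 446.69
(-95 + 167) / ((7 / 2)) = 144 / 7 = 20.57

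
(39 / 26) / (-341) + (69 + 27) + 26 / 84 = 689641 / 7161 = 96.31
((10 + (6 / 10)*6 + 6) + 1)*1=103 / 5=20.60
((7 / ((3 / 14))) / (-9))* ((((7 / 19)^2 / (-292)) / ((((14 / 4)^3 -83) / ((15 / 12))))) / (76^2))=-0.00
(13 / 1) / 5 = 13 / 5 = 2.60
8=8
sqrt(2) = 1.41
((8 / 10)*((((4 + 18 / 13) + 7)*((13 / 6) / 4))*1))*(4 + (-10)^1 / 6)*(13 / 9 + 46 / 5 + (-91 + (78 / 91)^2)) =-2018986 / 2025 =-997.03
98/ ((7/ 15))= 210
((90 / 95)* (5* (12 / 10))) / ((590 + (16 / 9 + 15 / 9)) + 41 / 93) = 15066 / 1574093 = 0.01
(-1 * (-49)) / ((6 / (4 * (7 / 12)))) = 343 / 18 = 19.06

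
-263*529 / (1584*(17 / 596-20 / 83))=1720583609 / 4161564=413.45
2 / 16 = 1 / 8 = 0.12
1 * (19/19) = 1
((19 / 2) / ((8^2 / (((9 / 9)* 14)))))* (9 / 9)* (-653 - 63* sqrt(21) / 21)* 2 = -86849 / 32 - 399* sqrt(21) / 32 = -2771.17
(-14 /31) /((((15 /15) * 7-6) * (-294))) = 0.00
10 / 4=5 / 2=2.50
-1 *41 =-41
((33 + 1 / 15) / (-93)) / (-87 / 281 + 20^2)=-4496 / 5054085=-0.00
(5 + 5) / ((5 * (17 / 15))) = 1.76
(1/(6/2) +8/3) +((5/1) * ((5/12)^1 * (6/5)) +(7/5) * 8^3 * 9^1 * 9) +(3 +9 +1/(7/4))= 4065521/70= 58078.87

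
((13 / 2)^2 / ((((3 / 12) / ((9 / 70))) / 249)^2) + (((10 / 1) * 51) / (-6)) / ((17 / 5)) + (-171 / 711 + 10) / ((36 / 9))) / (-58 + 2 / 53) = -11952.94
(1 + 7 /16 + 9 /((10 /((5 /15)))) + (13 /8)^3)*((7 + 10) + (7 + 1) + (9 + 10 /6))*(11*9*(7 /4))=381457461 /10240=37251.71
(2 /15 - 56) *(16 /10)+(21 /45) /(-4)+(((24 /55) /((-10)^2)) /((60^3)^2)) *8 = -119621204999999 /1336500000000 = -89.50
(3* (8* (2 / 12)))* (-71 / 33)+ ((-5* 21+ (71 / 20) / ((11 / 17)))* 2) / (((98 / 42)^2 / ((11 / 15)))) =-2863207 / 80850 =-35.41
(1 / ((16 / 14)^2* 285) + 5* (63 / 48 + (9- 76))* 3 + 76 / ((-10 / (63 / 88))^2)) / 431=-2717198107 / 1189042800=-2.29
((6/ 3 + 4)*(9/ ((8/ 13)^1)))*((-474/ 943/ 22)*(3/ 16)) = -249561/ 663872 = -0.38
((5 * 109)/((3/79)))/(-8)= -43055/24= -1793.96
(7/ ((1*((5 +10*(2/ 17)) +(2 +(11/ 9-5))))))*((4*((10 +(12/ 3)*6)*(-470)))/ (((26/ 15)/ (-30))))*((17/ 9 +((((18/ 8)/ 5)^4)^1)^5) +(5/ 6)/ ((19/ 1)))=29655664056454240859878853037608859/ 8715291852800000000000000000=3402716.12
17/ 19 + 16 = 321/ 19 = 16.89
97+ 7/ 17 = 1656/ 17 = 97.41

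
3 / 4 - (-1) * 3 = 15 / 4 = 3.75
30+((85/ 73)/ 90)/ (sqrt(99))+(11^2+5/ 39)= 17*sqrt(11)/ 43362+5894/ 39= 151.13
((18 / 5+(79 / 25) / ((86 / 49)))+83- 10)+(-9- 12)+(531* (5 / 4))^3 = 20118802427277 / 68800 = 292424453.88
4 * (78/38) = 156/19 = 8.21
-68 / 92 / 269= -17 / 6187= -0.00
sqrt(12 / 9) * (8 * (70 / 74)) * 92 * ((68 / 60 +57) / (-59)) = -8985088 * sqrt(3) / 19647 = -792.11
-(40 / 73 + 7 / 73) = -47 / 73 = -0.64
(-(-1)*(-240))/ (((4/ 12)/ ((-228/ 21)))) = 54720/ 7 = 7817.14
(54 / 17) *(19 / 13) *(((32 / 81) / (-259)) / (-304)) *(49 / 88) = 7 / 539682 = 0.00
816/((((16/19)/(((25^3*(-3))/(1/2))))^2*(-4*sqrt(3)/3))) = -40453857421875*sqrt(3)/16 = -4379258526052.18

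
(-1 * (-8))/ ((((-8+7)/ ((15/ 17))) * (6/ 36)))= -720/ 17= -42.35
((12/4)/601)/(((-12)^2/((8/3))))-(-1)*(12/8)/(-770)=-15457/8329860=-0.00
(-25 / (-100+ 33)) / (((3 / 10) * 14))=125 / 1407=0.09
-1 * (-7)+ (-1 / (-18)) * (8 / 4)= 7.11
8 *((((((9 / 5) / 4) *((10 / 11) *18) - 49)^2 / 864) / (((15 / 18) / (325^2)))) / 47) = 2215632250 / 51183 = 43288.44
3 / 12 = 1 / 4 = 0.25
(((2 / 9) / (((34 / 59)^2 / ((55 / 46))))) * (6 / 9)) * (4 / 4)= 191455 / 358938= 0.53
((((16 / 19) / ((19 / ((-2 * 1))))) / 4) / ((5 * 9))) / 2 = -4 / 16245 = -0.00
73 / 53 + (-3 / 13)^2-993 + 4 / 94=-417411975 / 420979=-991.53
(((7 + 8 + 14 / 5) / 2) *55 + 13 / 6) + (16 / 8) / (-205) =302369 / 615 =491.66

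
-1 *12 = -12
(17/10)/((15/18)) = 51/25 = 2.04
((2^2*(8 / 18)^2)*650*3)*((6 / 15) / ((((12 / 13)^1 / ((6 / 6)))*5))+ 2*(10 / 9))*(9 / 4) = 216112 / 27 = 8004.15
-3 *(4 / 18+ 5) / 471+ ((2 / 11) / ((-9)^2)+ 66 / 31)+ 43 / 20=368430031 / 86729940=4.25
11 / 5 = 2.20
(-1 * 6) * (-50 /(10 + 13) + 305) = -41790 /23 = -1816.96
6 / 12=1 / 2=0.50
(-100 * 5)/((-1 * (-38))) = -13.16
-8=-8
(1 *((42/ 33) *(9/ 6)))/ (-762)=-7/ 2794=-0.00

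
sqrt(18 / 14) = 1.13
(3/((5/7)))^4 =194481/625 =311.17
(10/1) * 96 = 960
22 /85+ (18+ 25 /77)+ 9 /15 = 125556 /6545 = 19.18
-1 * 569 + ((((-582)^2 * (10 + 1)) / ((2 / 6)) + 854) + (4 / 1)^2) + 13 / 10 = 111781943 / 10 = 11178194.30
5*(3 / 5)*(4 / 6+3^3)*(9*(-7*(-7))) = 36603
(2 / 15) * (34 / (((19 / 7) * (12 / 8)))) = 952 / 855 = 1.11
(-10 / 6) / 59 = -5 / 177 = -0.03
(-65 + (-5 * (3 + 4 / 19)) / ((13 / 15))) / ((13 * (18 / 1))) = -10315 / 28899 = -0.36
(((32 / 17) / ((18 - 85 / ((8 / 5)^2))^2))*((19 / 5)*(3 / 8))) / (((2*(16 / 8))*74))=116736 / 2977462705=0.00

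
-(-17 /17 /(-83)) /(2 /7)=-7 /166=-0.04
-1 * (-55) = 55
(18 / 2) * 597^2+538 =3208219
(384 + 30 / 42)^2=7252249 / 49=148005.08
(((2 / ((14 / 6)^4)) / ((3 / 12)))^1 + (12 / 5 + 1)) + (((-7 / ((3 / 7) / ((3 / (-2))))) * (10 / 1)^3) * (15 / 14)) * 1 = 315175307 / 12005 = 26253.67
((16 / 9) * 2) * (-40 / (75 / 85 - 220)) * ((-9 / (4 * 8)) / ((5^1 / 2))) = -272 / 3725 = -0.07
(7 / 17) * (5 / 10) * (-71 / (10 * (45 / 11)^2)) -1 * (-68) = 46757863 / 688500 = 67.91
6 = 6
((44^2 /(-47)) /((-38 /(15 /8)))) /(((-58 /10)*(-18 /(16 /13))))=24200 /1009983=0.02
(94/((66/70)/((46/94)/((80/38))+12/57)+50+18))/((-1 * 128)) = -5205767/497120000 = -0.01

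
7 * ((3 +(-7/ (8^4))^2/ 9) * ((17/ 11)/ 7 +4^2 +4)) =78366384413/ 184549376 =424.64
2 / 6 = 1 / 3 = 0.33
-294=-294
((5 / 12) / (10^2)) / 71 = 1 / 17040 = 0.00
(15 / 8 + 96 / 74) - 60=-56.83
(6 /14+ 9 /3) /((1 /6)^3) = 5184 /7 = 740.57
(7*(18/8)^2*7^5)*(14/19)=66706983/152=438861.73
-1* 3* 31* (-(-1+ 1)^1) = 0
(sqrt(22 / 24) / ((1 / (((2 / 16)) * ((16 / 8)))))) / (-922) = -sqrt(33) / 22128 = -0.00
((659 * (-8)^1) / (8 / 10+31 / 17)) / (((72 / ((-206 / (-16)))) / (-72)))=5769545 / 223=25872.40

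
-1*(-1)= 1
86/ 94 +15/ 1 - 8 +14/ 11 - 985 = -504495/ 517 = -975.81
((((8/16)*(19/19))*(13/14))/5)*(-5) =-13/28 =-0.46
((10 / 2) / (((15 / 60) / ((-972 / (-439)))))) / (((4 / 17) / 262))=21646440 / 439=49308.52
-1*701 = -701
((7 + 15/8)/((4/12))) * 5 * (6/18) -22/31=10829/248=43.67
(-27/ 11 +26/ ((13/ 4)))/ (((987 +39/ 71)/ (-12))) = -4331/ 64273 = -0.07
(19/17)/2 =19/34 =0.56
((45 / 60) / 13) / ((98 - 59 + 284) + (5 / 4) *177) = 3 / 28301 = 0.00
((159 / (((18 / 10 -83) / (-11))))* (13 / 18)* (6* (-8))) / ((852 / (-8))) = 303160 / 43239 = 7.01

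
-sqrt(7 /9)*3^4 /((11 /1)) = -27*sqrt(7) /11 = -6.49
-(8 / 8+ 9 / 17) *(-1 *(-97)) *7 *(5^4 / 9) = -11033750 / 153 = -72116.01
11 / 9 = 1.22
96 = 96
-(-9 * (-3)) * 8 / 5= -216 / 5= -43.20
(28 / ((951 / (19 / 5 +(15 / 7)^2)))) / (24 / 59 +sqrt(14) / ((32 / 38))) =-496861184 / 96779011105 +4351417088 * sqrt(14) / 290337033315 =0.05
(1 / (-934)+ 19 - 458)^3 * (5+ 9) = -482542318976827781 / 407390252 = -1184471932.28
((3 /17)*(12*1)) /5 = 36 /85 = 0.42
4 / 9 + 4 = 40 / 9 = 4.44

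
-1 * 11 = -11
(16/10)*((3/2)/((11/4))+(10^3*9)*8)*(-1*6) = -38016288/55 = -691205.24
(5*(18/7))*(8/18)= 40/7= 5.71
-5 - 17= -22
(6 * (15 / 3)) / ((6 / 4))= 20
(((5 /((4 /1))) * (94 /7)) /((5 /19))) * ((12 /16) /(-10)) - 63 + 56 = -6599 /560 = -11.78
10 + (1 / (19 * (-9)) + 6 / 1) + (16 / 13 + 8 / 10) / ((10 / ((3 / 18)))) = 890756 / 55575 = 16.03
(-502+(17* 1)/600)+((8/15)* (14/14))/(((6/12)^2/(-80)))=-403583/600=-672.64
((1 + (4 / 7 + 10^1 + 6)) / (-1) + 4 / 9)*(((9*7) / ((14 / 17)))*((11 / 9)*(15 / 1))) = -1008865 / 42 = -24020.60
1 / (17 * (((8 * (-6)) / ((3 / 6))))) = -1 / 1632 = -0.00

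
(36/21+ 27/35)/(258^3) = 29/200357640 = 0.00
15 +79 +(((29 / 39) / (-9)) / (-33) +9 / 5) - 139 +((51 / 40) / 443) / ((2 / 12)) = -4431387277 / 102625380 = -43.18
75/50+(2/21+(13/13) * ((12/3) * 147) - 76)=21571/42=513.60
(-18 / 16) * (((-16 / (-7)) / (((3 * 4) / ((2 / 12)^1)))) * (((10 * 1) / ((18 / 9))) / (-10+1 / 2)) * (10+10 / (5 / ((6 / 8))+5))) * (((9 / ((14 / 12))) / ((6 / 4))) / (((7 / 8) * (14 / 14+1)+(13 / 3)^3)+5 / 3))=0.01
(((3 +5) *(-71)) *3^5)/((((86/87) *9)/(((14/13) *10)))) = -93396240/559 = -167077.35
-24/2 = -12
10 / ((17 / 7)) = 70 / 17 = 4.12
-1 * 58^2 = -3364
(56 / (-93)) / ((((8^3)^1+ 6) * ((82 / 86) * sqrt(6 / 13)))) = -86 * sqrt(78) / 423243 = -0.00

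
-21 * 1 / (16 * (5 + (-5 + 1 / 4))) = -21 / 4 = -5.25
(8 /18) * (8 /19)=0.19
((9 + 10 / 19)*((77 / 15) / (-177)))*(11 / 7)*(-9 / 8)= 21901 / 44840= 0.49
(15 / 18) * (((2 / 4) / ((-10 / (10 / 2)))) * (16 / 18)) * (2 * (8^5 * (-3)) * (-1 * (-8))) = 2621440 / 9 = 291271.11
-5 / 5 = -1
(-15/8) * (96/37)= -180/37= -4.86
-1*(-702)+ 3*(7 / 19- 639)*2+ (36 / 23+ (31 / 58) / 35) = -3128.21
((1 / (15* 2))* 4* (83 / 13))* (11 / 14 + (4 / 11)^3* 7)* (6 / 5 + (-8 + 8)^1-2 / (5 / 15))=-13886232 / 3028025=-4.59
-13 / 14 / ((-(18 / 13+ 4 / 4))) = 169 / 434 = 0.39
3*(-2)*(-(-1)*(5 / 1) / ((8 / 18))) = -67.50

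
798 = 798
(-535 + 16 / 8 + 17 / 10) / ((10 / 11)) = -58443 / 100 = -584.43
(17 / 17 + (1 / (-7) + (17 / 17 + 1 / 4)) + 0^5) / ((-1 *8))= -59 / 224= -0.26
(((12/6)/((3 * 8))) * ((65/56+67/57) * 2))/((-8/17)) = -126769/153216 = -0.83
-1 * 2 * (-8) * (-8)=-128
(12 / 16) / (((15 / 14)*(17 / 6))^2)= 588 / 7225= 0.08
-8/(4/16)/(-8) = 4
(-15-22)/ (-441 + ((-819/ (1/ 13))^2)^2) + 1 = 12850174234414403/ 12850174234414440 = 1.00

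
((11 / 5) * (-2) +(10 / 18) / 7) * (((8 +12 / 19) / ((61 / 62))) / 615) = -337528 / 5476275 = -0.06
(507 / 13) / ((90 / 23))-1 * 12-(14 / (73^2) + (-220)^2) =-7738033489 / 159870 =-48402.04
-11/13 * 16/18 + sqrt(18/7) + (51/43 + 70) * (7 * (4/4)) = 3 * sqrt(14)/7 + 2503175/5031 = 499.15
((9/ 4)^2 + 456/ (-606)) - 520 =-833355/ 1616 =-515.69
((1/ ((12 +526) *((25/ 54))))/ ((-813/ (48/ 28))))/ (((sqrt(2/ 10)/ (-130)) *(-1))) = -2808 *sqrt(5)/ 2551465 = -0.00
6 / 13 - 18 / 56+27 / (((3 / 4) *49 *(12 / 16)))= 2853 / 2548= 1.12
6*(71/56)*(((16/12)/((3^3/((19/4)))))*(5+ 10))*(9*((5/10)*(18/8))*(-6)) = -182115/112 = -1626.03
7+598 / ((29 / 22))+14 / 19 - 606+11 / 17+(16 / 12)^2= -11986466 / 84303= -142.18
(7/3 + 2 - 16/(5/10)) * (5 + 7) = -332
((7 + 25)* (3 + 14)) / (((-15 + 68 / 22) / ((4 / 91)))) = -23936 / 11921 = -2.01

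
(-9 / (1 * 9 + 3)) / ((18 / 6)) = -1 / 4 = -0.25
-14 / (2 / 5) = -35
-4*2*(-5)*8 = 320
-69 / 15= -4.60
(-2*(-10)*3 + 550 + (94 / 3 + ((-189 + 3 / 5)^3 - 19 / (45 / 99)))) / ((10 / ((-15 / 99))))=2507465839 / 24750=101311.75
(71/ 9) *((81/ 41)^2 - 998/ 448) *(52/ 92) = 582269935/ 77944608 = 7.47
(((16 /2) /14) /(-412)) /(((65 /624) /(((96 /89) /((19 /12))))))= -55296 /6096055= -0.01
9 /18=1 /2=0.50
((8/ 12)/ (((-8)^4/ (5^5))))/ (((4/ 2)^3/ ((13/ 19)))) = 40625/ 933888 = 0.04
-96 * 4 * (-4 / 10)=768 / 5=153.60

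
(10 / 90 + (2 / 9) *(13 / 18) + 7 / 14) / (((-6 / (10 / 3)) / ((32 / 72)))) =-1250 / 6561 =-0.19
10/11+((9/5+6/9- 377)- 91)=-76663/165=-464.62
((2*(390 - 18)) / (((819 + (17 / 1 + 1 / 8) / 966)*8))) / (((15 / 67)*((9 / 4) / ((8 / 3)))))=171211264 / 284821605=0.60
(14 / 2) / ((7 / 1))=1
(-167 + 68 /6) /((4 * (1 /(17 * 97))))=-770083 /12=-64173.58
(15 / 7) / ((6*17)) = 0.02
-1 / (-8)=0.12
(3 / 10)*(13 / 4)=39 / 40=0.98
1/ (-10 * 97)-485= -485.00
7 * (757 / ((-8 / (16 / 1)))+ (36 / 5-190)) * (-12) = 142531.20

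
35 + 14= 49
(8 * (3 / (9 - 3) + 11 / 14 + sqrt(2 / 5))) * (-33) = -2376 / 7 - 264 * sqrt(10) / 5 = -506.40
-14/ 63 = -2/ 9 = -0.22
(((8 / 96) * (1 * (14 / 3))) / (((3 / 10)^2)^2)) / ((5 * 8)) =875 / 729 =1.20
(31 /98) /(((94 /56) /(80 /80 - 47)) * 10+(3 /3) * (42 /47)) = 67022 /112021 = 0.60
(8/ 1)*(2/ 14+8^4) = 229384/ 7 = 32769.14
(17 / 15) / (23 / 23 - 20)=-17 / 285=-0.06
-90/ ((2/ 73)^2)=-239805/ 2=-119902.50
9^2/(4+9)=81/13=6.23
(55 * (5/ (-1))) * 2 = -550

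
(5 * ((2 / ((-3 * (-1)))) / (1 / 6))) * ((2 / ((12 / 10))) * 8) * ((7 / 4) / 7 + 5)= 1400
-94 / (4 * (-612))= 47 / 1224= 0.04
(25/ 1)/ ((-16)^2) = 25/ 256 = 0.10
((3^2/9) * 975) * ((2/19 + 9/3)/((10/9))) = 103545/38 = 2724.87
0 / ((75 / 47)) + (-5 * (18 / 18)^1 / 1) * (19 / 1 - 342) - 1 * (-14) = 1629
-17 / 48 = -0.35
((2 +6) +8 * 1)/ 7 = 16/ 7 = 2.29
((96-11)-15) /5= 14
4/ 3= 1.33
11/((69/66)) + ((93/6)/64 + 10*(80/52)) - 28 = -70859/38272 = -1.85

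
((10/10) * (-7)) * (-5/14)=5/2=2.50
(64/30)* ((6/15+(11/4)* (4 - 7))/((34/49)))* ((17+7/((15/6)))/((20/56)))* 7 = -99516648/10625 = -9366.27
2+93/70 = 233/70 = 3.33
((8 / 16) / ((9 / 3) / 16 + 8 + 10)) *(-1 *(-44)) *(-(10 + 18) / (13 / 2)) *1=-19712 / 3783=-5.21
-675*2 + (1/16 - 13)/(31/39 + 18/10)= -1354.99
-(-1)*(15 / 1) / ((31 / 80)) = 1200 / 31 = 38.71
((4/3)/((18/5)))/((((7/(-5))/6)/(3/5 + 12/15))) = -20/9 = -2.22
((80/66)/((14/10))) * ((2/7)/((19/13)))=5200/30723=0.17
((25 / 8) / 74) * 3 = 75 / 592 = 0.13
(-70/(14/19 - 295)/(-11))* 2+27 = 1657867/61501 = 26.96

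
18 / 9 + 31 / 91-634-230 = -78411 / 91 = -861.66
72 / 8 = 9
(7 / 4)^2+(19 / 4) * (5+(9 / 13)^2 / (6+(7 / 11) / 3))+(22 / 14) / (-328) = 105442381 / 3880240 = 27.17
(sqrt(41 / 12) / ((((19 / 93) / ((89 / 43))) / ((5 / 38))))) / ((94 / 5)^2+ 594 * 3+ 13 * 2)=344875 * sqrt(123) / 3355203312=0.00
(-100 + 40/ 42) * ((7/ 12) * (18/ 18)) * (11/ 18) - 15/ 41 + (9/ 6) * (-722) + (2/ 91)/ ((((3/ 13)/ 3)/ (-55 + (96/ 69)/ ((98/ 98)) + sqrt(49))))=-605254222/ 534681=-1131.99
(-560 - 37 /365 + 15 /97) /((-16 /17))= 168511769 /283240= 594.94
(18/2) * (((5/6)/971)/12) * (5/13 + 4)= 285/100984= 0.00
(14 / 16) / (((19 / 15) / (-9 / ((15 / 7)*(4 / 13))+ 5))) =-3633 / 608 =-5.98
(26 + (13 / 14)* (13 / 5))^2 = 3956121 / 4900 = 807.37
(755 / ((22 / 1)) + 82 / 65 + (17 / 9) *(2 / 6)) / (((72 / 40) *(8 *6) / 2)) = 1398043 / 1667952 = 0.84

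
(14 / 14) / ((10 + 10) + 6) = 1 / 26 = 0.04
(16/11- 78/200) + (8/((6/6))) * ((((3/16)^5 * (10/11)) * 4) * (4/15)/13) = 1.06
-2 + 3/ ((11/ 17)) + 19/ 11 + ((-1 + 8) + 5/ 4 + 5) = 775/ 44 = 17.61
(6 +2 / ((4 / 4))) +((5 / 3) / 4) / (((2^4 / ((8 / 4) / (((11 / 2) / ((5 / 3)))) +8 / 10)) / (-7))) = 6133 / 792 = 7.74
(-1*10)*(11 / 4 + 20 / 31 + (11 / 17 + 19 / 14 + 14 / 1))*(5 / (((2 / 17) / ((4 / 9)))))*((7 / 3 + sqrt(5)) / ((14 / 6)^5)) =-64407825 / 521017- 193223475*sqrt(5) / 3647119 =-242.09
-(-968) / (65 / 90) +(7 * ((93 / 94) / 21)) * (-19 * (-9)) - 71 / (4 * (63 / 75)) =70599773 / 51324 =1375.57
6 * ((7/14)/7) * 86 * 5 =184.29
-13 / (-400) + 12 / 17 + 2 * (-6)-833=-5740979 / 6800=-844.26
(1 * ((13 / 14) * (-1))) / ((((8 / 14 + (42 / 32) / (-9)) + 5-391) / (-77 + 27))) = -15600 / 129553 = -0.12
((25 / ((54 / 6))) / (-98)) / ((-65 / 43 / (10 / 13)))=1075 / 74529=0.01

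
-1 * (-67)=67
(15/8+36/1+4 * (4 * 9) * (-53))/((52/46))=-1397319/208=-6717.88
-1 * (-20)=20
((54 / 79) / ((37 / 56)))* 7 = 21168 / 2923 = 7.24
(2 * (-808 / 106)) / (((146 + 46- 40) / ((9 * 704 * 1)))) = -639936 / 1007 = -635.49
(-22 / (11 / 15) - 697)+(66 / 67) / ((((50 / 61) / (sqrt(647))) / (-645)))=-259677* sqrt(647) / 335 - 727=-20444.00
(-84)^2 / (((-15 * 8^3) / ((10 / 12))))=-49 / 64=-0.77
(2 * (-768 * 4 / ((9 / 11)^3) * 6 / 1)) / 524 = -1362944 / 10611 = -128.45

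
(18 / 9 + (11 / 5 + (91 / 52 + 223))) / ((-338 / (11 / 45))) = -50369 / 304200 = -0.17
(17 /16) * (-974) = -8279 /8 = -1034.88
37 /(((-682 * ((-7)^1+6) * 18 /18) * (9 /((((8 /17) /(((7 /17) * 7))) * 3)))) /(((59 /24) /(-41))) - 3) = -2183 /12331419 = -0.00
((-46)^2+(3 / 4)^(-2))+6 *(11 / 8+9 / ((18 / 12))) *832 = 38933.78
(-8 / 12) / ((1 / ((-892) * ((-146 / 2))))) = -43410.67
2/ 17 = 0.12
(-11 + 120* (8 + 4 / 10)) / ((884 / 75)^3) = 420609375 / 690807104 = 0.61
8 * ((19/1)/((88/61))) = 1159/11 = 105.36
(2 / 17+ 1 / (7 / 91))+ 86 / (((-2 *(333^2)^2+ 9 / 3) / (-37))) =5484181216591 / 418076590863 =13.12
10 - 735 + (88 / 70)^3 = -30999191 / 42875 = -723.01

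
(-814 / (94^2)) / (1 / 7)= -2849 / 4418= -0.64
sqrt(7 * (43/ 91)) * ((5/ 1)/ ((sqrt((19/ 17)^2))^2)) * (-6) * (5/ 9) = -14450 * sqrt(559)/ 14079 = -24.27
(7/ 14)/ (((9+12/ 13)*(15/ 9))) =13/ 430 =0.03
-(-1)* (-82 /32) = -41 /16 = -2.56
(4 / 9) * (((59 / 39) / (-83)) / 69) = -236 / 2010177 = -0.00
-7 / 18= -0.39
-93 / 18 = -5.17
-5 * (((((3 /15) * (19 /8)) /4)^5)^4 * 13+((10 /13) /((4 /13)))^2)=-755578637259143234680029654948097456513622813 /24178516392292583494123520000000000000000000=-31.25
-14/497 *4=-8/71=-0.11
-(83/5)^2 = -6889/25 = -275.56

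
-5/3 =-1.67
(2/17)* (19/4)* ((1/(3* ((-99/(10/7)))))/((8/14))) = -95/20196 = -0.00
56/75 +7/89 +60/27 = 61027/20025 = 3.05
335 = 335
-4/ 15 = -0.27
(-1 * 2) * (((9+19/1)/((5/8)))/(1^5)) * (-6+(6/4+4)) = 224/5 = 44.80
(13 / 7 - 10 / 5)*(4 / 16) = -1 / 28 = -0.04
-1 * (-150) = 150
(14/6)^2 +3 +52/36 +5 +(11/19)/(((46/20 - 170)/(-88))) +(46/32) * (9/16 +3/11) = 4412733673/269178624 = 16.39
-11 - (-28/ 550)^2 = -832071/ 75625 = -11.00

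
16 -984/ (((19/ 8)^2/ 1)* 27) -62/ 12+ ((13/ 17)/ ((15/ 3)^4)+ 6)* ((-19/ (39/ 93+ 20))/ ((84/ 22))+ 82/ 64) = 823470704267/ 77694420000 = 10.60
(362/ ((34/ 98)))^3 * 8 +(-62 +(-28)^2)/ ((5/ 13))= 223241037764298/ 24565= 9087768685.70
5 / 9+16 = 149 / 9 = 16.56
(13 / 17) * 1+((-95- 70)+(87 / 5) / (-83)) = -1160159 / 7055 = -164.44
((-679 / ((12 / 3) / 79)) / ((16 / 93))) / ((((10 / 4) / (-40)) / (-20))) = -24943065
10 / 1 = 10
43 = 43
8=8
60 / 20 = 3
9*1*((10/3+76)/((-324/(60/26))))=-5.09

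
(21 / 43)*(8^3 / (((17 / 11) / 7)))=827904 / 731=1132.56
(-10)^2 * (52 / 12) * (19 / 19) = 433.33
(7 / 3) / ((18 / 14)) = 49 / 27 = 1.81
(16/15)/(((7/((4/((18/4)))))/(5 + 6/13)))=9088/12285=0.74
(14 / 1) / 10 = 7 / 5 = 1.40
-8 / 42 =-4 / 21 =-0.19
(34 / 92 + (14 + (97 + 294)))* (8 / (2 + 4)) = 37294 / 69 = 540.49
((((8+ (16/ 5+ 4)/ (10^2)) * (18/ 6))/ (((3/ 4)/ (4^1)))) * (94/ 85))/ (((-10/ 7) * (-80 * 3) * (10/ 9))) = 995883/ 2656250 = 0.37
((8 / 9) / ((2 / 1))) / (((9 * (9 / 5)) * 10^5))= 1 / 3645000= 0.00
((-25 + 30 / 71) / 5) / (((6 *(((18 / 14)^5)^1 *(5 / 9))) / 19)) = -111447217 / 13974930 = -7.97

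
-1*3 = -3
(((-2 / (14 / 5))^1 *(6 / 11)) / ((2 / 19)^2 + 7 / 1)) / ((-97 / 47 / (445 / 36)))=37751575 / 113424234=0.33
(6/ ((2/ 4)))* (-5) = -60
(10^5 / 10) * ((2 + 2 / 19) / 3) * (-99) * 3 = -2084210.53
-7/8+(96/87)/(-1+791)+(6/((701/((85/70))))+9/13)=-999061447/5845807240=-0.17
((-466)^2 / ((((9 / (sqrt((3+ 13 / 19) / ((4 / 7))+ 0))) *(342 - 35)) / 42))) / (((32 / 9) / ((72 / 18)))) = 7980483 *sqrt(190) / 11666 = 9429.40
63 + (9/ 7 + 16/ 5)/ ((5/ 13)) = 13066/ 175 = 74.66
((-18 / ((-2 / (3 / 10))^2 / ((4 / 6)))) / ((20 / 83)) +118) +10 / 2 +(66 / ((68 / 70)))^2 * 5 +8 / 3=40236713053 / 1734000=23204.56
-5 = -5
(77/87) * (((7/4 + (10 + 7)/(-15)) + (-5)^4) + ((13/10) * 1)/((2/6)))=2908367/5220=557.16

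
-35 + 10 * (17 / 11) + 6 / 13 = -2729 / 143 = -19.08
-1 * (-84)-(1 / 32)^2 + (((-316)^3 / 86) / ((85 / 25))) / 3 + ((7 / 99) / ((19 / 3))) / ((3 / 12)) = -5614490907851 / 156445696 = -35887.79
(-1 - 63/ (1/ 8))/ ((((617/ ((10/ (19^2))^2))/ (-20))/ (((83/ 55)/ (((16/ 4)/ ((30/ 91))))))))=125745000/ 80488465057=0.00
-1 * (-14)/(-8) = -1.75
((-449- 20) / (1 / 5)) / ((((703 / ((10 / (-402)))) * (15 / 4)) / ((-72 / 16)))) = -0.10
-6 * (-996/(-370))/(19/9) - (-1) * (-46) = -188582/3515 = -53.65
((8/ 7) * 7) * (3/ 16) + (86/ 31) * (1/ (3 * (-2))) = 193/ 186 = 1.04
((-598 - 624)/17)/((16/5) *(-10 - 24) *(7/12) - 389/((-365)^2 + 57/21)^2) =1.13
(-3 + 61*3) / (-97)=-180 / 97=-1.86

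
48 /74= 24 /37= 0.65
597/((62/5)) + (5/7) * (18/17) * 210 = 218145/1054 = 206.97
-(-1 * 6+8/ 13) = 70/ 13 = 5.38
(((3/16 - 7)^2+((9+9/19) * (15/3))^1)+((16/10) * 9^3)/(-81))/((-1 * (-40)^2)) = -1930487/38912000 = -0.05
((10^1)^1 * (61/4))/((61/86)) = 215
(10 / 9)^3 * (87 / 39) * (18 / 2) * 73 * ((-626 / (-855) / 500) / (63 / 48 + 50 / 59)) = 2502056896 / 1835742285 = 1.36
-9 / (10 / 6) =-5.40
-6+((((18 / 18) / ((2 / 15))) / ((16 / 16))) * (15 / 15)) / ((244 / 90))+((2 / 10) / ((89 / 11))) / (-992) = -87074711 / 26927840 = -3.23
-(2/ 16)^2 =-1/ 64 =-0.02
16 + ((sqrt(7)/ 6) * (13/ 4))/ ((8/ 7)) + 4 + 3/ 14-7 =91 * sqrt(7)/ 192 + 185/ 14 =14.47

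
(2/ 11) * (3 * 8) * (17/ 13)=816/ 143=5.71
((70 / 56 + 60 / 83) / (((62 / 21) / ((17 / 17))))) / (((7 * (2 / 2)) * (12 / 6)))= 0.05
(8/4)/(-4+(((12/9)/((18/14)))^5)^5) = -608266787713357709119683992618861307/461579058452103199248553292877923830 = -1.32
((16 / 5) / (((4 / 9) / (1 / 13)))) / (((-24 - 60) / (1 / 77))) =-3 / 35035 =-0.00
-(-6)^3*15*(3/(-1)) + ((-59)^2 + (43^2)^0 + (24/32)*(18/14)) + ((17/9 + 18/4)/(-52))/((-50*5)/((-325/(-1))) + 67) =-386646433/61992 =-6237.04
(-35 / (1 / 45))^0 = 1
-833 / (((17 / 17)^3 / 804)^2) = -538464528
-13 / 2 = -6.50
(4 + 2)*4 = 24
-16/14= -8/7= -1.14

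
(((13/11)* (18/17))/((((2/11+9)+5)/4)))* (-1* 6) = -2.12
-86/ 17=-5.06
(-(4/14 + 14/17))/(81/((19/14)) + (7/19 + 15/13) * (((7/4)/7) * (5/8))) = -130416/7045157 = -0.02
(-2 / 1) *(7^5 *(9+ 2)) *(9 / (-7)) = 475398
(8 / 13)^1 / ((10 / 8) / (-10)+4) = 64 / 403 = 0.16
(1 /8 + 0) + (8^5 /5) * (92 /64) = 9420.92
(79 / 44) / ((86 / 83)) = 6557 / 3784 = 1.73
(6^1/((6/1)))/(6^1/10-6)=-5/27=-0.19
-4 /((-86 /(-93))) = -4.33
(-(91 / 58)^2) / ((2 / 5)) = -41405 / 6728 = -6.15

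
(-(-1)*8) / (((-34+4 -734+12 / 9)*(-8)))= 3 / 2288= 0.00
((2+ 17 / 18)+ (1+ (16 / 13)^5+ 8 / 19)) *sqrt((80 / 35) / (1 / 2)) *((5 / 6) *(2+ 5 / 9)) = 104989645715 *sqrt(14) / 11999818467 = 32.74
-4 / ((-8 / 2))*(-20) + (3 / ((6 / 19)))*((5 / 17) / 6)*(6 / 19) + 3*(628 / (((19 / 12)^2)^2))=1240298541 / 4430914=279.92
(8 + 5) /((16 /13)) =169 /16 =10.56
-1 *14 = -14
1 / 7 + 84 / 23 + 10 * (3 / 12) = 6.30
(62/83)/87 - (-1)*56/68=102148/122757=0.83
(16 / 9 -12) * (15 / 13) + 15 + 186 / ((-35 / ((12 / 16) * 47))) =-502657 / 2730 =-184.12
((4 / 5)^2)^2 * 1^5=256 / 625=0.41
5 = 5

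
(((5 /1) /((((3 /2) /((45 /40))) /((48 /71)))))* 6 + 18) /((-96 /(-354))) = 69561 /568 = 122.47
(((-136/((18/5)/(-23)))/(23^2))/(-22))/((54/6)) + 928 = 927.99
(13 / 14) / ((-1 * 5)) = -13 / 70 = -0.19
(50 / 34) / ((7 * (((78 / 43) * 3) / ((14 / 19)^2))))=15050 / 718029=0.02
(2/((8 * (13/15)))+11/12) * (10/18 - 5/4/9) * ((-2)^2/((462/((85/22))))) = 19975/1189188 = 0.02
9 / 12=0.75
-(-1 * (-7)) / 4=-1.75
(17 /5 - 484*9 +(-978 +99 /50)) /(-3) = 266431 /150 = 1776.21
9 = 9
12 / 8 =3 / 2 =1.50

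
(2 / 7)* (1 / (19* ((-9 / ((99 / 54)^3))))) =-1331 / 129276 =-0.01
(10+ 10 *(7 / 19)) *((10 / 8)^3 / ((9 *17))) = 8125 / 46512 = 0.17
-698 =-698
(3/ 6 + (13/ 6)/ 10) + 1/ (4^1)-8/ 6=-11/ 30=-0.37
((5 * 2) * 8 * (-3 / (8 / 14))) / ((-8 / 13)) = 1365 / 2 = 682.50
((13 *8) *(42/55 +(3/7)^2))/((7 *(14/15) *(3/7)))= 132756/3773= 35.19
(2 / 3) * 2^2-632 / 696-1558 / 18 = -22132 / 261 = -84.80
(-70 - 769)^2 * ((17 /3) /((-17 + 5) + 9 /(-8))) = -95733256 /315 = -303915.10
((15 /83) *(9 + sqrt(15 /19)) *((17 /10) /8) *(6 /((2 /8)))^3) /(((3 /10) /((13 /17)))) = 112320 *sqrt(285) /1577 + 1010880 /83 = 13381.67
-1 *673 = -673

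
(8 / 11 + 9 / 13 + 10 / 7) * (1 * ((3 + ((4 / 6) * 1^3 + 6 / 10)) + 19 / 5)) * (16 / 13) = 501776 / 17745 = 28.28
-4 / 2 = -2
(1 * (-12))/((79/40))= -480/79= -6.08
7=7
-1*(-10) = 10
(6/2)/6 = 1/2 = 0.50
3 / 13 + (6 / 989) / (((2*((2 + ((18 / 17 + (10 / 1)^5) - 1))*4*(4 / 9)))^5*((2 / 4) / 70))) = 0.23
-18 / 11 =-1.64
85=85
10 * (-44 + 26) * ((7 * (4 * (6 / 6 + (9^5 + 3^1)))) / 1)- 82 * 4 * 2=-297627776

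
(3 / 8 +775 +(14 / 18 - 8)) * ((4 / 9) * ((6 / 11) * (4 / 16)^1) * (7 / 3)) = 387149 / 3564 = 108.63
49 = 49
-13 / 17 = -0.76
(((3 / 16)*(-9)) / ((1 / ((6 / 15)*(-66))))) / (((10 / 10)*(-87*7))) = -297 / 4060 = -0.07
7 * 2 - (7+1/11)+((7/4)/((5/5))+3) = 11.66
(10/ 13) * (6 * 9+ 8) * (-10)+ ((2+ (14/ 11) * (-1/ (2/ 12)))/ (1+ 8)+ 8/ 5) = -3062734/ 6435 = -475.95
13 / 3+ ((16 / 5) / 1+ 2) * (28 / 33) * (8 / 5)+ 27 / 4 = 19957 / 1100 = 18.14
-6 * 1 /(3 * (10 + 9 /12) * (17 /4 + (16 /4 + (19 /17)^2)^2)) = -2672672 /456875559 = -0.01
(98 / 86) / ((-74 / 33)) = -1617 / 3182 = -0.51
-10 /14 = -5 /7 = -0.71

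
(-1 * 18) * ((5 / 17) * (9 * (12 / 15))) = -648 / 17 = -38.12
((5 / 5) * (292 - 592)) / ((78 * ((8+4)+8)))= -5 / 26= -0.19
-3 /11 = -0.27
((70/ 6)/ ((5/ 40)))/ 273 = 40/ 117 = 0.34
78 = 78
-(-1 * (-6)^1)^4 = -1296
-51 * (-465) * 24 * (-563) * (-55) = 17624039400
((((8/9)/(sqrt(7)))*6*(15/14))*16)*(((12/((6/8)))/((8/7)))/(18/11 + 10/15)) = 10560*sqrt(7)/133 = 210.07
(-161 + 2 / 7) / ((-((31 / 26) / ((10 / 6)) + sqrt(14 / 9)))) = 81.89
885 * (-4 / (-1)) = 3540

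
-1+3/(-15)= -6/5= -1.20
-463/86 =-5.38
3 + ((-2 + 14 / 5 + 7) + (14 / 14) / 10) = 109 / 10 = 10.90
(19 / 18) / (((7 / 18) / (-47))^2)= 755478 / 49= 15417.92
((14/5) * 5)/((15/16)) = 224/15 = 14.93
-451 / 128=-3.52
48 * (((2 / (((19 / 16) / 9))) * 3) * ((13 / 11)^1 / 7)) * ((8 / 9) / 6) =79872 / 1463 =54.59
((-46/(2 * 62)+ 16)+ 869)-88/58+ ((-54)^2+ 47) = 6915309/1798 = 3846.11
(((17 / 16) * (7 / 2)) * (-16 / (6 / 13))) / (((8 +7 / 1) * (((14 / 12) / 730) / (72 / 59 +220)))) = -1189649.24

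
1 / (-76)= -1 / 76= -0.01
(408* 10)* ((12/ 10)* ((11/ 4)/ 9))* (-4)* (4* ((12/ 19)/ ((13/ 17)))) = -19769.00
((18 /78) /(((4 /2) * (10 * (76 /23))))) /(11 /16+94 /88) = 253 /127205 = 0.00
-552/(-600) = 23/25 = 0.92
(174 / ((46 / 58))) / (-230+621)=5046 / 8993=0.56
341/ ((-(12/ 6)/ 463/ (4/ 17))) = -315766/ 17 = -18574.47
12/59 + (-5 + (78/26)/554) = -156605/32686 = -4.79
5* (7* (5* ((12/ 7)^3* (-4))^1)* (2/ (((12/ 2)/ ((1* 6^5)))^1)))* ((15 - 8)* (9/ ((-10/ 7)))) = 403107840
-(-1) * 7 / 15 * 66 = 154 / 5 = 30.80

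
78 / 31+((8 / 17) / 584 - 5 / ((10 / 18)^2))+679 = 127977039 / 192355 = 665.32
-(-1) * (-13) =-13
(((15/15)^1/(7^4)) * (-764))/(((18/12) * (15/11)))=-16808/108045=-0.16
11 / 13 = 0.85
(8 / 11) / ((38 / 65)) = 260 / 209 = 1.24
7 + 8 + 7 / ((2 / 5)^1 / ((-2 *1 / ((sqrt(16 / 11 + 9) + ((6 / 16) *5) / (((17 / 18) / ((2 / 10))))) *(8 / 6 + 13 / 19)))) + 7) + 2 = 42434448 *sqrt(1265) / 7449863291 + 134559936919 / 7449863291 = 18.26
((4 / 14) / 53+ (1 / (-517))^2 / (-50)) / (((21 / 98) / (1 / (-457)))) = -26728529 / 485550515175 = -0.00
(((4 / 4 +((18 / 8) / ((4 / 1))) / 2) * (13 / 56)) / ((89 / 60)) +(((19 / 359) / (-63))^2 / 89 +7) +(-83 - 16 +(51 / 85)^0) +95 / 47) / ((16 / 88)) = -133732476820469615 / 273884736779136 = -488.28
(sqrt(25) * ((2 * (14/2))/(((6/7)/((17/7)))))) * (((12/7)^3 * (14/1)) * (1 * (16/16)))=97920/7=13988.57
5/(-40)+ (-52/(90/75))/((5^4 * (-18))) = -3271/27000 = -0.12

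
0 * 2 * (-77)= 0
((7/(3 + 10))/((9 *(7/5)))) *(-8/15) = -8/351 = -0.02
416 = 416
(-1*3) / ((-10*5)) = 3 / 50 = 0.06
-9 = -9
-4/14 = -2/7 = -0.29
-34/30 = -1.13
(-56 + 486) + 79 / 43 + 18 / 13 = 242171 / 559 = 433.22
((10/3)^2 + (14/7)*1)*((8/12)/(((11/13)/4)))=12272/297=41.32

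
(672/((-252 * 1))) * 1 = -8/3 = -2.67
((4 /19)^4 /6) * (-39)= -1664 /130321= -0.01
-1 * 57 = -57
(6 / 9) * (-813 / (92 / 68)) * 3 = -27642 / 23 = -1201.83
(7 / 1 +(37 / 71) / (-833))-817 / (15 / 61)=-2941300231 / 887145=-3315.47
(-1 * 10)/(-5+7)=-5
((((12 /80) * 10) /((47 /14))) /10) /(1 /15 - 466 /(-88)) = 1386 /166333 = 0.01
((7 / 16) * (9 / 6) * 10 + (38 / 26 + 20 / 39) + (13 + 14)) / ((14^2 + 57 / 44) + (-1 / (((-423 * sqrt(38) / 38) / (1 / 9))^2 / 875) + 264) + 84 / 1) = 1178421920775 / 18082223133364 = 0.07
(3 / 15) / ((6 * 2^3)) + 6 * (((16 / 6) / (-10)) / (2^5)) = -11 / 240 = -0.05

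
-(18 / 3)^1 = -6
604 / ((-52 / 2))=-302 / 13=-23.23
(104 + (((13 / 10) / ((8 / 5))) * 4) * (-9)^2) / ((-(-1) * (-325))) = -113 / 100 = -1.13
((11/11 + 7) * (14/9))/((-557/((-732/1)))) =27328/1671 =16.35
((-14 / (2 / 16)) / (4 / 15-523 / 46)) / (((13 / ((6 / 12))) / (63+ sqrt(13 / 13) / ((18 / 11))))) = 7373800 / 298779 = 24.68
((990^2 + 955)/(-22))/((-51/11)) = 981055/102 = 9618.19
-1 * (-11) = 11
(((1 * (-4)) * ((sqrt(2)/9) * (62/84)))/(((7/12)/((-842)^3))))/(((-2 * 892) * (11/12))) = -74021513312 * sqrt(2)/360591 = -290307.38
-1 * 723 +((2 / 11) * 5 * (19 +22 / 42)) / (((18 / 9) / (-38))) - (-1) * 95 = -222968 / 231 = -965.23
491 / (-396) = -491 / 396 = -1.24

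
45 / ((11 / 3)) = 135 / 11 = 12.27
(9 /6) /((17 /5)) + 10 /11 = 505 /374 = 1.35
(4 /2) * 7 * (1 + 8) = 126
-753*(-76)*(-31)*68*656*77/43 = -6093597151488/43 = -141711561662.51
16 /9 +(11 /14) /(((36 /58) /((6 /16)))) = 4541 /2016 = 2.25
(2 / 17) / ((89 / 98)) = 196 / 1513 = 0.13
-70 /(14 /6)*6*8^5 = -5898240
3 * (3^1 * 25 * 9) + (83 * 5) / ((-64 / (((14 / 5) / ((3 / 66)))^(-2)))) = 12294364025 / 6071296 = 2025.00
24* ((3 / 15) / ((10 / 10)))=24 / 5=4.80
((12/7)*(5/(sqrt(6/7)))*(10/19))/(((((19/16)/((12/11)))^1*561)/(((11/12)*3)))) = 1600*sqrt(42)/472549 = 0.02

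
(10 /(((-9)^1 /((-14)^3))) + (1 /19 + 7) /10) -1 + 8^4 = 6108628 /855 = 7144.59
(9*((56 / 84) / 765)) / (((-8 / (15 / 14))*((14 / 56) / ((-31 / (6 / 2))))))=31 / 714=0.04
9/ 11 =0.82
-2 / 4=-1 / 2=-0.50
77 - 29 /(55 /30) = 673 /11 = 61.18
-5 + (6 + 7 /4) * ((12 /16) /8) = -547 /128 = -4.27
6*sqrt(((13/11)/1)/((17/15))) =6*sqrt(36465)/187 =6.13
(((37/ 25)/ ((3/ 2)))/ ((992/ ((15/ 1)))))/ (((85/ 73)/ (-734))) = -991267/ 105400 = -9.40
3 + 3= 6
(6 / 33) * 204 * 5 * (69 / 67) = 140760 / 737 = 190.99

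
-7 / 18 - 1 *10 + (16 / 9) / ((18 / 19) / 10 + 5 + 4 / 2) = -61499 / 6066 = -10.14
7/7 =1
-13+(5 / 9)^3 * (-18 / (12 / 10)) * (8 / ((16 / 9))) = -1327 / 54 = -24.57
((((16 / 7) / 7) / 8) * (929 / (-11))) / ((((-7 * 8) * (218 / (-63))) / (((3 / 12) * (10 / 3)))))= -13935 / 940016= -0.01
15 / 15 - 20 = -19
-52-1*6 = -58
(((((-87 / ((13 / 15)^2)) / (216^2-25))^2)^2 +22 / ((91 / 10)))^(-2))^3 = 387313510350633314794138213776085518069196770746487457809463767193223853851993138070011577971768554614138115956666700329218045323146341684651137025562373113489807502635409 / 77330421514768220521325892393140718123672984956627083230323027324181795821600551474800320041116720276452512706311876946941630783048635734248535794703159403510708951030765625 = 0.01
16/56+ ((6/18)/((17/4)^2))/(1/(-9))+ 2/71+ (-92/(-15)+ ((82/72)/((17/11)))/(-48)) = 7775757361/1240989120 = 6.27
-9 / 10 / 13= -9 / 130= -0.07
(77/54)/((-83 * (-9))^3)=77/22508967042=0.00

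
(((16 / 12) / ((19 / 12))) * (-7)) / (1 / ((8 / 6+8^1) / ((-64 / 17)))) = 14.61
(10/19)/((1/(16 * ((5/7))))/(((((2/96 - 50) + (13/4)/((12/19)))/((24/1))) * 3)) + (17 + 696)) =6725/9110158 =0.00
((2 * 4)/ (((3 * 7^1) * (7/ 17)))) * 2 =272/ 147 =1.85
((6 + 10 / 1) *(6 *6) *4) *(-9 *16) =-331776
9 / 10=0.90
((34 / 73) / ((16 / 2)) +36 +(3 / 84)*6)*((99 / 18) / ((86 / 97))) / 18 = 79108447 / 6328224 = 12.50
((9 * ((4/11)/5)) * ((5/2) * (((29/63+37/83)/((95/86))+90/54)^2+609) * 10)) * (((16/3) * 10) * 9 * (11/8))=2428902458394784/365578563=6643995.86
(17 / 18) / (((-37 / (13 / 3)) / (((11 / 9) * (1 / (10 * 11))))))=-221 / 179820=-0.00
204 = 204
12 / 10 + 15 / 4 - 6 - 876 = -17541 / 20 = -877.05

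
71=71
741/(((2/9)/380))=1267110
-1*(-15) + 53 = 68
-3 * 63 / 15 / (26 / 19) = -1197 / 130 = -9.21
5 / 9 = 0.56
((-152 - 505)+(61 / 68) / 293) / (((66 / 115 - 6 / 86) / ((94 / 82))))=-3042313976905 / 2036491812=-1493.90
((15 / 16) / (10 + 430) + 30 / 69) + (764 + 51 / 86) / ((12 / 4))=1066530181 / 4177536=255.30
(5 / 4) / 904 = 5 / 3616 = 0.00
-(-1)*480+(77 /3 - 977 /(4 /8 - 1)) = 7379 /3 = 2459.67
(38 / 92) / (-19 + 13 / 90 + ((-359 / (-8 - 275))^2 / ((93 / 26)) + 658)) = 2122758945 / 3287074282151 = 0.00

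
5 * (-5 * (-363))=9075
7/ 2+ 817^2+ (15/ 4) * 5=667511.25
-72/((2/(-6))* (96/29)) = 261/4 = 65.25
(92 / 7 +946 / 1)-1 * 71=6217 / 7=888.14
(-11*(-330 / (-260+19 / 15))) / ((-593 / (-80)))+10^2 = 225787300 / 2301433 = 98.11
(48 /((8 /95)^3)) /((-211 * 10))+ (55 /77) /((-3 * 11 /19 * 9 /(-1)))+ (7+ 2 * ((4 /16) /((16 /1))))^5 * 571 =9812894.35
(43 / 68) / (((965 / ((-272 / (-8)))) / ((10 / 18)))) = 43 / 3474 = 0.01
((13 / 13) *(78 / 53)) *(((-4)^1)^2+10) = 2028 / 53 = 38.26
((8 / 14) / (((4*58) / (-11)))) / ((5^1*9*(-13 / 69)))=253 / 79170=0.00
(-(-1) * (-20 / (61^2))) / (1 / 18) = -0.10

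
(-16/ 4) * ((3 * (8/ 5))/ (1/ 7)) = -672/ 5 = -134.40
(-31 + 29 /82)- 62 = -92.65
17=17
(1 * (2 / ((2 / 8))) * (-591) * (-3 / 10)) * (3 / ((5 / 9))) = 191484 / 25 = 7659.36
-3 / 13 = -0.23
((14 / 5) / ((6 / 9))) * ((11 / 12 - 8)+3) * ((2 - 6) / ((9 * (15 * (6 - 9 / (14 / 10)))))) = -1.19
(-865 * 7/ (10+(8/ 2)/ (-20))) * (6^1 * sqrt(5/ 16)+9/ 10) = -12975 * sqrt(5)/ 14 - 7785/ 14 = -2628.43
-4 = -4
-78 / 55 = -1.42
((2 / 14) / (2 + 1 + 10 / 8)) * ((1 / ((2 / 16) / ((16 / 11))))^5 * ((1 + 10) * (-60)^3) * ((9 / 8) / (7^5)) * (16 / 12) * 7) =-44530220924928000 / 4183211879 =-10644983.38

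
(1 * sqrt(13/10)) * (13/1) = 13 * sqrt(130)/10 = 14.82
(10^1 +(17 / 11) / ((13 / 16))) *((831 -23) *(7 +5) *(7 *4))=462072576 / 143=3231276.76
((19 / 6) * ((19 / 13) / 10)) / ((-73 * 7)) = -361 / 398580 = -0.00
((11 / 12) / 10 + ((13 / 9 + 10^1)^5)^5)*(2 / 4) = 8375111718616859052594375366239798394602925257968633 / 57431839015348207101619920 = 145826981378372305671685800.00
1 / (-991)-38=-37659 / 991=-38.00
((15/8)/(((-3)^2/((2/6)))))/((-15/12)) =-1/18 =-0.06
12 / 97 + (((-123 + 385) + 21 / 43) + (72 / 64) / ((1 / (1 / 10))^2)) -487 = -748700061 / 3336800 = -224.38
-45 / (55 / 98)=-882 / 11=-80.18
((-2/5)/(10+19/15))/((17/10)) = -60/2873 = -0.02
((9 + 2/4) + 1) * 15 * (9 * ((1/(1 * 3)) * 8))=3780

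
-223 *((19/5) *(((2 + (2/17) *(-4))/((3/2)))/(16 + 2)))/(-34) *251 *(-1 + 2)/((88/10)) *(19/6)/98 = 262681289/201879216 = 1.30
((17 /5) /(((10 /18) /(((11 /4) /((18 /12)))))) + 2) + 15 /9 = 2233 /150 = 14.89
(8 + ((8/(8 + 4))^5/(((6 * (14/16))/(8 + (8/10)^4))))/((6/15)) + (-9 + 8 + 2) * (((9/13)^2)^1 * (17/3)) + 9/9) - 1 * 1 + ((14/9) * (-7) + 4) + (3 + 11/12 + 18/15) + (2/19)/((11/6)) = 95413881859/10013503500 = 9.53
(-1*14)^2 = 196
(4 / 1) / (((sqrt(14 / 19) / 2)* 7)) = 4* sqrt(266) / 49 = 1.33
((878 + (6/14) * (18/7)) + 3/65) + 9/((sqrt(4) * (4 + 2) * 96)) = 879.16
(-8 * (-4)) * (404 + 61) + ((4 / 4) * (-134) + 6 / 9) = 44240 / 3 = 14746.67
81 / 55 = 1.47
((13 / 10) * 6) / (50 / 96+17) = 0.45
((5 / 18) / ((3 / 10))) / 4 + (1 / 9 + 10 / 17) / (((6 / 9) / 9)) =17759 / 1836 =9.67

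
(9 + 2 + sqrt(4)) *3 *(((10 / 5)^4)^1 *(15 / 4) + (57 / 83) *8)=212004 / 83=2554.27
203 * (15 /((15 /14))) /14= 203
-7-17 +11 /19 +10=-255 /19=-13.42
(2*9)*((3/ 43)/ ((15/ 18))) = 324/ 215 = 1.51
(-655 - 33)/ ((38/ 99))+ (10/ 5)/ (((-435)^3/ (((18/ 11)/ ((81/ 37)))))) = -277521479831812/ 154830517875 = -1792.42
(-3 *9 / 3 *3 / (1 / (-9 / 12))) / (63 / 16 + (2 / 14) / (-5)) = 11340 / 2189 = 5.18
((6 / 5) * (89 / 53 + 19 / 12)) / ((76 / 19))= 415 / 424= 0.98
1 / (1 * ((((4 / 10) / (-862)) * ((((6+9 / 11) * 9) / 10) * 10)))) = -4741 / 135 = -35.12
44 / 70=22 / 35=0.63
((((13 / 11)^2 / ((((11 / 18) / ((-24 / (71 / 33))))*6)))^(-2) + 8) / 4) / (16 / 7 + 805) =75138989863 / 30120779729664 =0.00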